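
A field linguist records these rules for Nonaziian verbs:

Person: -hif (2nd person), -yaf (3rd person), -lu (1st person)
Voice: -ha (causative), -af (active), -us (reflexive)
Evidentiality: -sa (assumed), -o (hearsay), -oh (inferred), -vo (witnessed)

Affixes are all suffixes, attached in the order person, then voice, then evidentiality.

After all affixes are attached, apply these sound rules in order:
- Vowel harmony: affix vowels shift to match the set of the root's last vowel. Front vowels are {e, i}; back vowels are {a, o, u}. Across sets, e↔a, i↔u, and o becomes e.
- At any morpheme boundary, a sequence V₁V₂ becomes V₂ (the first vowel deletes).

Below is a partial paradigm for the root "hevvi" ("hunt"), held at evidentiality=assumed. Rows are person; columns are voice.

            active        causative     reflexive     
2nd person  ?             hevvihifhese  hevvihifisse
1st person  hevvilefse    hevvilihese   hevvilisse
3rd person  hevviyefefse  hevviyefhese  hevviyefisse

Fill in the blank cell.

Attach person 2nd person -hif → hevvihif.
Attach voice active -af → hevvihifaf.
Attach evidentiality assumed -sa → hevvihifafsa.
Apply vowel harmony: hevvihifafsa → hevvihifefse.
Vowel deletion: no change.

hevvihifefse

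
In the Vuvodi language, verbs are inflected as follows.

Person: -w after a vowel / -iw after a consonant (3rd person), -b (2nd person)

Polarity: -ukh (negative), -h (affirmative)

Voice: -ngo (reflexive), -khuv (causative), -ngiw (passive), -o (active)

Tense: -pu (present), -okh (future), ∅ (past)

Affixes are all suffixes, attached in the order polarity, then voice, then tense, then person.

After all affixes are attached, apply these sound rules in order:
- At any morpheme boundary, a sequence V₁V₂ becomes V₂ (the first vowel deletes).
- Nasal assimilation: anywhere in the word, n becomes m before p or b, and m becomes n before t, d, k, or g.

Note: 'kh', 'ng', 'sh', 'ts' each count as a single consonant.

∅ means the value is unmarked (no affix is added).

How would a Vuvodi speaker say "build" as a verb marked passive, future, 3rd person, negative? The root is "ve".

Attach polarity negative -ukh → veukh.
Attach voice passive -ngiw → veukhngiw.
Attach tense future -okh → veukhngiwokh.
Attach person 3rd person -iw (after consonant 'kh') → veukhngiwokhiw.
Apply vowel deletion: veukhngiwokhiw → vukhngiwokhiw.
Nasal assimilation: no change.

vukhngiwokhiw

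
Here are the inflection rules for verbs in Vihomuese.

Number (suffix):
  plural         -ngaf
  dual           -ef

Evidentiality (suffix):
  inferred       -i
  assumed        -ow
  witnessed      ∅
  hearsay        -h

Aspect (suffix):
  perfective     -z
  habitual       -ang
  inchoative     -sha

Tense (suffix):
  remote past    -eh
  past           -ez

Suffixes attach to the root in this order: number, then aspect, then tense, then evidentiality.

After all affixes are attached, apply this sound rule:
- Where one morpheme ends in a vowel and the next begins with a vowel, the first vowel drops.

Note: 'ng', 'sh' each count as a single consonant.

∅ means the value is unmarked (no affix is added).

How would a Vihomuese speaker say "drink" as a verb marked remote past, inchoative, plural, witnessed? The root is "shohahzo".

shohahzongafsheh

Attach number plural -ngaf → shohahzongaf.
Attach aspect inchoative -sha → shohahzongafsha.
Attach tense remote past -eh → shohahzongafshaeh.
evidentiality = witnessed: zero marking, form stays shohahzongafshaeh.
Apply vowel deletion: shohahzongafshaeh → shohahzongafsheh.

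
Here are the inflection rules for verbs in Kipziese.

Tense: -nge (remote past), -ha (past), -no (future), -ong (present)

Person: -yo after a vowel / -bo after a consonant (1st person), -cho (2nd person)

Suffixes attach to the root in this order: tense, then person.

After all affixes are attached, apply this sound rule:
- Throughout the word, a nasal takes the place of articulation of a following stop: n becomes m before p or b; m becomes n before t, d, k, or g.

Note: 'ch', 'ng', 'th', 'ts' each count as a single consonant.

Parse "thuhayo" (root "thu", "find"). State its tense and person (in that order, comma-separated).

Segment: thu-ha-yo.
tense: -ha → past.
person: -yo/bo → 1st person.

past, 1st person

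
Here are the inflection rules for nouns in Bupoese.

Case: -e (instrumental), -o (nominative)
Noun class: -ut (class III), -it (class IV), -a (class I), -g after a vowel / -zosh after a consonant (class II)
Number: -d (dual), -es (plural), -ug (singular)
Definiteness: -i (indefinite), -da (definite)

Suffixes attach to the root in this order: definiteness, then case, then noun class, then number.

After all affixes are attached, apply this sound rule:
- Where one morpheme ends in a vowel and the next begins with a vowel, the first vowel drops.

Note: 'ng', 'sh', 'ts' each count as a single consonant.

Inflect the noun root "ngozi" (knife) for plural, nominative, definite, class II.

ngozidoges

Attach definiteness definite -da → ngozida.
Attach case nominative -o → ngozidao.
Attach noun class class II -g (after vowel 'o') → ngozidaog.
Attach number plural -es → ngozidaoges.
Apply vowel deletion: ngozidaoges → ngozidoges.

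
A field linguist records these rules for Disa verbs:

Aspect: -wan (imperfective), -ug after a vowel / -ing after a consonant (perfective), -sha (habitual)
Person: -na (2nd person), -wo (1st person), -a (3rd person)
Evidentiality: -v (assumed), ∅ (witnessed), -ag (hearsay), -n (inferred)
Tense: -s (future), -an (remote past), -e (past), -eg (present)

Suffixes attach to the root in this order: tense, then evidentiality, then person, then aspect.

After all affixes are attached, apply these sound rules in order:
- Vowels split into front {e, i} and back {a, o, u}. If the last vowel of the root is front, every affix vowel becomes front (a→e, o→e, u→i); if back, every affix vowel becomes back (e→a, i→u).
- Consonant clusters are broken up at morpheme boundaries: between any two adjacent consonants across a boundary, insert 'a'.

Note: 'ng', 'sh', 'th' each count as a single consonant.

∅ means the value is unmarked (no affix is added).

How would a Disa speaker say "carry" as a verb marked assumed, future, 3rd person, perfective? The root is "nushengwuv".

Attach tense future -s → nushengwuvs.
Attach evidentiality assumed -v → nushengwuvsv.
Attach person 3rd person -a → nushengwuvsva.
Attach aspect perfective -ug (after vowel 'a') → nushengwuvsvaug.
Vowel harmony: no change.
Apply epenthesis: nushengwuvsvaug → nushengwuvasavaug.

nushengwuvasavaug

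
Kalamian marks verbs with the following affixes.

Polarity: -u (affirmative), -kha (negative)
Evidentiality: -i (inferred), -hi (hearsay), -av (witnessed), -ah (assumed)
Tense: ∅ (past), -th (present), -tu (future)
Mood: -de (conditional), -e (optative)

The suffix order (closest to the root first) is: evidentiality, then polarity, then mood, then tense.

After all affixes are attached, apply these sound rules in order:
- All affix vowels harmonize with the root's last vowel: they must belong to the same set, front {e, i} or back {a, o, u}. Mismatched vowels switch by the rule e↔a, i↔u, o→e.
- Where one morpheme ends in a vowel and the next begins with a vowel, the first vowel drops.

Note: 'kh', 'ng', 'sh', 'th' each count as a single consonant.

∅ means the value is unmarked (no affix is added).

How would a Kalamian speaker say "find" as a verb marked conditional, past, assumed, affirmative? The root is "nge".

ngehide

Attach evidentiality assumed -ah → ngeah.
Attach polarity affirmative -u → ngeahu.
Attach mood conditional -de → ngeahude.
tense = past: zero marking, form stays ngeahude.
Apply vowel harmony: ngeahude → ngeehide.
Apply vowel deletion: ngeehide → ngehide.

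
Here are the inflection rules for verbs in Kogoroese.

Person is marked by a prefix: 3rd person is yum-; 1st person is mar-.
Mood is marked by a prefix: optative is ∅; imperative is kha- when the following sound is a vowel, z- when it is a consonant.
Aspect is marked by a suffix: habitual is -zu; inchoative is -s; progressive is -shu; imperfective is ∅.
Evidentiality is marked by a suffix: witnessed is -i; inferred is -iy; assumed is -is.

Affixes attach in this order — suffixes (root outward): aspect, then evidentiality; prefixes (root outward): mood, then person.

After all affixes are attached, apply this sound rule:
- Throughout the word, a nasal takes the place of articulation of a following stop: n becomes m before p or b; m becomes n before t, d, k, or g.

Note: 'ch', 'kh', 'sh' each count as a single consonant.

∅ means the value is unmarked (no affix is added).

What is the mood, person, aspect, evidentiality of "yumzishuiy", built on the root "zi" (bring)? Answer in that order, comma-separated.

Segment: yum-zi-shu-iy.
mood: ∅ → optative.
person: yum- → 3rd person.
aspect: -shu → progressive.
evidentiality: -iy → inferred.

optative, 3rd person, progressive, inferred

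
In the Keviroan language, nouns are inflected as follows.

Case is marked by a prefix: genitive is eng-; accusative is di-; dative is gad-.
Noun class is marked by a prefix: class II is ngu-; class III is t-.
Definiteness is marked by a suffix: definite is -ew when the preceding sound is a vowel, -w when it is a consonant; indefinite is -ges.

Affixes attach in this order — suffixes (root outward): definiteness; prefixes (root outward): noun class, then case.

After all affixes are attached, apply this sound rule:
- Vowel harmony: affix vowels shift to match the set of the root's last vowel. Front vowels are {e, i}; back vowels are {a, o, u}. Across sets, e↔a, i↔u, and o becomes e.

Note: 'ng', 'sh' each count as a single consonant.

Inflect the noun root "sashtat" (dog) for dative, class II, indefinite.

gadngusashtatgas

Attach noun class class II ngu- → ngusashtat.
Attach case dative gad- → gadngusashtat.
Attach definiteness indefinite -ges → gadngusashtatges.
Apply vowel harmony: gadngusashtatges → gadngusashtatgas.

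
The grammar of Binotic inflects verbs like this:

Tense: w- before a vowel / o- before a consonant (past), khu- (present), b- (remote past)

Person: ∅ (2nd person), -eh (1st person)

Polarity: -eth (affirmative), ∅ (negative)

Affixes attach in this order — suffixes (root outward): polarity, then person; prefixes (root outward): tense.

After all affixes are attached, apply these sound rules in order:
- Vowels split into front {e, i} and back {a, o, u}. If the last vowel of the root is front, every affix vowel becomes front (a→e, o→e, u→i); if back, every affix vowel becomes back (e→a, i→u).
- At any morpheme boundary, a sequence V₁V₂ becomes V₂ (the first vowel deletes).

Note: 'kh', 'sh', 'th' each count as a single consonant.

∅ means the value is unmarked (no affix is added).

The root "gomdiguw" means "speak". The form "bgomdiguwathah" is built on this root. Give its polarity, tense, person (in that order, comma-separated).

affirmative, remote past, 1st person

Segment: b-gomdiguw-eth-eh.
polarity: -eth → affirmative.
tense: b- → remote past.
person: -eh → 1st person.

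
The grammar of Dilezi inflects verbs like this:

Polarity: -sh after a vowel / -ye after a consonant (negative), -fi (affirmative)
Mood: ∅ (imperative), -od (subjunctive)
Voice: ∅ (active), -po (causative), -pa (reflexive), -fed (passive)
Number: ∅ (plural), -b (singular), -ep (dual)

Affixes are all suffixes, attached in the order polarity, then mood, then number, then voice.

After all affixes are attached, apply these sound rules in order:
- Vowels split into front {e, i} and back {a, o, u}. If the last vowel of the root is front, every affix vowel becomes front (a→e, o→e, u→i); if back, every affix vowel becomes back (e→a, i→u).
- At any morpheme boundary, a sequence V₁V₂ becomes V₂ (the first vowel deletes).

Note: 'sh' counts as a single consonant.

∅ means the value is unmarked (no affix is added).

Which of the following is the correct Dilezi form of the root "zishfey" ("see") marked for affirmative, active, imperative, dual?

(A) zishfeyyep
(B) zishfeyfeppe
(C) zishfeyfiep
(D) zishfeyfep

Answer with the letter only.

D

Attach polarity affirmative -fi → zishfeyfi.
mood = imperative: zero marking, form stays zishfeyfi.
Attach number dual -ep → zishfeyfiep.
voice = active: zero marking, form stays zishfeyfiep.
Vowel harmony: no change.
Apply vowel deletion: zishfeyfiep → zishfeyfep.
So the correct form is zishfeyfep, option (D).
(B) zishfeyfeppe is wrong: it uses causative instead of active for voice.
(A) zishfeyyep is wrong: it uses negative instead of affirmative for polarity.
(C) zishfeyfiep is wrong: it fails to apply the sound rule(s).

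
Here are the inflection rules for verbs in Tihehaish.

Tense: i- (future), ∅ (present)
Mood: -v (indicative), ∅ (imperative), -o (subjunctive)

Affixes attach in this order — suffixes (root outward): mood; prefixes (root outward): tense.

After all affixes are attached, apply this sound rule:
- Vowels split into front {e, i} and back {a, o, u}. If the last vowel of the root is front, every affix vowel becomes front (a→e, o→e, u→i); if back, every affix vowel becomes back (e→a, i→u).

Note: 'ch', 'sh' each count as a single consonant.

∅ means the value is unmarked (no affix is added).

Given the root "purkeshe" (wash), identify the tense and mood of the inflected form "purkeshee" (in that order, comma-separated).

Segment: purkeshe-o.
tense: ∅ → present.
mood: -o → subjunctive.

present, subjunctive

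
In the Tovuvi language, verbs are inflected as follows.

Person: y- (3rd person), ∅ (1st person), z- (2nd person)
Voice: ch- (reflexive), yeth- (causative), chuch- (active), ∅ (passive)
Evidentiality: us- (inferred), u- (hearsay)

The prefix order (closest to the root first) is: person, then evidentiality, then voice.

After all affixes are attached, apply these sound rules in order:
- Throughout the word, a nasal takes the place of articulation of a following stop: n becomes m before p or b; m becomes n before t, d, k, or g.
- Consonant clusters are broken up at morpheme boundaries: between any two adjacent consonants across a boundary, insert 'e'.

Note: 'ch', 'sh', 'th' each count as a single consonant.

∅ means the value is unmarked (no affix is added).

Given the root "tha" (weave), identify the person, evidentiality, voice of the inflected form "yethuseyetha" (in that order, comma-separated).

Segment: yeth-us-y-tha.
person: y- → 3rd person.
evidentiality: us- → inferred.
voice: yeth- → causative.

3rd person, inferred, causative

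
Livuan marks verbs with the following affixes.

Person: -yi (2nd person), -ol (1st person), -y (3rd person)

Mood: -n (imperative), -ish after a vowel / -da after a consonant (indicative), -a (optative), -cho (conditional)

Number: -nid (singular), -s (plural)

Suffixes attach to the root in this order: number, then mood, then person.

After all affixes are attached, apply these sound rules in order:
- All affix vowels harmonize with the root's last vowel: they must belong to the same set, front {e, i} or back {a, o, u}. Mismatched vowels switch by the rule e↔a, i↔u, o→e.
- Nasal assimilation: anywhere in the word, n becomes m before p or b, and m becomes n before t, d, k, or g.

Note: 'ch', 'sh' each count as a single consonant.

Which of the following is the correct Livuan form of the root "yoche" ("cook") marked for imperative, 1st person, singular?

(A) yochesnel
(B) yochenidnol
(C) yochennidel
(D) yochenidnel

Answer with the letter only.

D

Attach number singular -nid → yochenid.
Attach mood imperative -n → yochenidn.
Attach person 1st person -ol → yochenidnol.
Apply vowel harmony: yochenidnol → yochenidnel.
Nasal assimilation: no change.
So the correct form is yochenidnel, option (D).
(C) yochennidel is wrong: it has the affixes in the wrong order.
(B) yochenidnol is wrong: it fails to apply the sound rule(s).
(A) yochesnel is wrong: it uses plural instead of singular for number.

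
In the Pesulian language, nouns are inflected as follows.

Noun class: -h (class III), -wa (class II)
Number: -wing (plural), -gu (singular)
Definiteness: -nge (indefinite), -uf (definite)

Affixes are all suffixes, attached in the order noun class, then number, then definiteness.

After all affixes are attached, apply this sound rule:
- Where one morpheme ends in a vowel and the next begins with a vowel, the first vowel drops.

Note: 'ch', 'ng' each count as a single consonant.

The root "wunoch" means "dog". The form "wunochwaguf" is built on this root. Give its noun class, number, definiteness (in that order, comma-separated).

class II, singular, definite

Segment: wunoch-wa-gu-uf.
noun class: -wa → class II.
number: -gu → singular.
definiteness: -uf → definite.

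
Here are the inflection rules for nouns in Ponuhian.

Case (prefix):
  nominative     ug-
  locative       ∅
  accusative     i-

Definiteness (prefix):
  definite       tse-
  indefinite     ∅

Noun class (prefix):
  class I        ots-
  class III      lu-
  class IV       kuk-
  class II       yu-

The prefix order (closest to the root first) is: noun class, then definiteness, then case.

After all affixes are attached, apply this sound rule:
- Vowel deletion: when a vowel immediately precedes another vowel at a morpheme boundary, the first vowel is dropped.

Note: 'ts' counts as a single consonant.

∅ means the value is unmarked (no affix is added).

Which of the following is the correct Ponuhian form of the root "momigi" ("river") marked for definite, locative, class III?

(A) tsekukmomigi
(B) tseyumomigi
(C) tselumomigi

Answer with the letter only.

C

Attach noun class class III lu- → lumomigi.
Attach definiteness definite tse- → tselumomigi.
case = locative: zero marking, form stays tselumomigi.
Vowel deletion: no change.
So the correct form is tselumomigi, option (C).
(B) tseyumomigi is wrong: it uses class II instead of class III for noun class.
(A) tsekukmomigi is wrong: it uses class IV instead of class III for noun class.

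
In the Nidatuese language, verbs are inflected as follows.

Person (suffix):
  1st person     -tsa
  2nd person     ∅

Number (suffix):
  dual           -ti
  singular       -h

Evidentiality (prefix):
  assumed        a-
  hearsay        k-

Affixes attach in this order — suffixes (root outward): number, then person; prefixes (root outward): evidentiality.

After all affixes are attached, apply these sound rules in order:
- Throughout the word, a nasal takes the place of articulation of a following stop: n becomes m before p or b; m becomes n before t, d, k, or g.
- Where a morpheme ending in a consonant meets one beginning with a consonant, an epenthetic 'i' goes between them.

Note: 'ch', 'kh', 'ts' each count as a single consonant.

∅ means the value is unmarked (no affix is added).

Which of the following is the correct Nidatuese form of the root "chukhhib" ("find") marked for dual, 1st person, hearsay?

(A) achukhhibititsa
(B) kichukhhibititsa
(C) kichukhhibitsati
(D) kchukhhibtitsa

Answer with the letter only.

B

Attach evidentiality hearsay k- → kchukhhib.
Attach number dual -ti → kchukhhibti.
Attach person 1st person -tsa → kchukhhibtitsa.
Nasal assimilation: no change.
Apply epenthesis: kchukhhibtitsa → kichukhhibititsa.
So the correct form is kichukhhibititsa, option (B).
(C) kichukhhibitsati is wrong: it has the affixes in the wrong order.
(A) achukhhibititsa is wrong: it uses assumed instead of hearsay for evidentiality.
(D) kchukhhibtitsa is wrong: it fails to apply the sound rule(s).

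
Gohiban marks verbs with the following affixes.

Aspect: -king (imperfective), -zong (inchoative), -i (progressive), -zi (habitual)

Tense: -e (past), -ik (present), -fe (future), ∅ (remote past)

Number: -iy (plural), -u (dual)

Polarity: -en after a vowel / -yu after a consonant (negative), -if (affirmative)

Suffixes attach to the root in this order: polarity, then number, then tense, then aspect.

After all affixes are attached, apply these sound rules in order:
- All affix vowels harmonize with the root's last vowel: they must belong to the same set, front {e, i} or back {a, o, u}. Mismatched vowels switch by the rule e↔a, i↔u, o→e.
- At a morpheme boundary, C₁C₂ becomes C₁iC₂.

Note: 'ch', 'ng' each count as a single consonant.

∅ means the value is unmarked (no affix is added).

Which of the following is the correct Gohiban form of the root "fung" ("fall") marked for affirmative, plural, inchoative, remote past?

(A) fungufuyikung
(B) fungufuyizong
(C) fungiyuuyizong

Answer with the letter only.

B

Attach polarity affirmative -if → fungif.
Attach number plural -iy → fungifiy.
tense = remote past: zero marking, form stays fungifiy.
Attach aspect inchoative -zong → fungifiyzong.
Apply vowel harmony: fungifiyzong → fungufuyzong.
Apply epenthesis: fungufuyzong → fungufuyizong.
So the correct form is fungufuyizong, option (B).
(C) fungiyuuyizong is wrong: it uses negative instead of affirmative for polarity.
(A) fungufuyikung is wrong: it uses imperfective instead of inchoative for aspect.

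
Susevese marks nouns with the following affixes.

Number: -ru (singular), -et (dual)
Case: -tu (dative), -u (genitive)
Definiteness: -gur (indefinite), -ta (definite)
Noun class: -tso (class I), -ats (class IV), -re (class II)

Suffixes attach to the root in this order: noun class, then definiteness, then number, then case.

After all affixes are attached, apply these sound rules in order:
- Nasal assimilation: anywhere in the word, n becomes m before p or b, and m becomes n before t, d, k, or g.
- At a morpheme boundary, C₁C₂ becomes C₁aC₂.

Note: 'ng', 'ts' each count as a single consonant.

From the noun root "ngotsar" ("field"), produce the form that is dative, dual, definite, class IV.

Attach noun class class IV -ats → ngotsarats.
Attach definiteness definite -ta → ngotsaratsta.
Attach number dual -et → ngotsaratstaet.
Attach case dative -tu → ngotsaratstaettu.
Nasal assimilation: no change.
Apply epenthesis: ngotsaratstaettu → ngotsaratsataetatu.

ngotsaratsataetatu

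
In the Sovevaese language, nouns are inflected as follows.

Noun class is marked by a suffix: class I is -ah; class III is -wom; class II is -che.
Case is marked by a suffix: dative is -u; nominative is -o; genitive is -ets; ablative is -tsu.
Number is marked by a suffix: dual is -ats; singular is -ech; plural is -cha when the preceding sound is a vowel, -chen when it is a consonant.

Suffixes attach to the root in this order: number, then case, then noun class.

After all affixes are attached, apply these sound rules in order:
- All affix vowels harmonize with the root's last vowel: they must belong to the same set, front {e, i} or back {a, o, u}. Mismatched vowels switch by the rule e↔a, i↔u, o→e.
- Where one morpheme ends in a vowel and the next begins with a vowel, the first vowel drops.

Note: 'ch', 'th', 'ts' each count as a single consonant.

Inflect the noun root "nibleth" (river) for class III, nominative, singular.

niblethechewem

Attach number singular -ech → niblethech.
Attach case nominative -o → niblethecho.
Attach noun class class III -wom → niblethechowom.
Apply vowel harmony: niblethechowom → niblethechewem.
Vowel deletion: no change.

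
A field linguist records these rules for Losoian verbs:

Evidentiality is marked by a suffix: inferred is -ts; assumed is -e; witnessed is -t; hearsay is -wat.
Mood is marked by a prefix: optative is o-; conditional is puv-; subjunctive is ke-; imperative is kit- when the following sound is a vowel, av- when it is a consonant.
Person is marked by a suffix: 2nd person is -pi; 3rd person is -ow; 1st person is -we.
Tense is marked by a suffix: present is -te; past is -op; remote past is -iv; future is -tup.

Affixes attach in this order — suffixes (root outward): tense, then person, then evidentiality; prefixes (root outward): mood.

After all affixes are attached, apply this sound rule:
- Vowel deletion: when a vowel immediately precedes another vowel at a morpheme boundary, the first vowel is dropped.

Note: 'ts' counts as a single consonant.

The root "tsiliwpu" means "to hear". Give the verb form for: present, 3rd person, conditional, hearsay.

puvtsiliwputowwat

Attach tense present -te → tsiliwpute.
Attach mood conditional puv- → puvtsiliwpute.
Attach person 3rd person -ow → puvtsiliwputeow.
Attach evidentiality hearsay -wat → puvtsiliwputeowwat.
Apply vowel deletion: puvtsiliwputeowwat → puvtsiliwputowwat.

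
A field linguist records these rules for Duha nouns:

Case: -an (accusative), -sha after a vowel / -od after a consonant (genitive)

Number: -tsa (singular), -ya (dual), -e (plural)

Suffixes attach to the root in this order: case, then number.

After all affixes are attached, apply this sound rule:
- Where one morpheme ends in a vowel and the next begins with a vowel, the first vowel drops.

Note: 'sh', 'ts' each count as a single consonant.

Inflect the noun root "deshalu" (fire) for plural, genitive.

deshalushe

Attach case genitive -sha (after vowel 'u') → deshalusha.
Attach number plural -e → deshalushae.
Apply vowel deletion: deshalushae → deshalushe.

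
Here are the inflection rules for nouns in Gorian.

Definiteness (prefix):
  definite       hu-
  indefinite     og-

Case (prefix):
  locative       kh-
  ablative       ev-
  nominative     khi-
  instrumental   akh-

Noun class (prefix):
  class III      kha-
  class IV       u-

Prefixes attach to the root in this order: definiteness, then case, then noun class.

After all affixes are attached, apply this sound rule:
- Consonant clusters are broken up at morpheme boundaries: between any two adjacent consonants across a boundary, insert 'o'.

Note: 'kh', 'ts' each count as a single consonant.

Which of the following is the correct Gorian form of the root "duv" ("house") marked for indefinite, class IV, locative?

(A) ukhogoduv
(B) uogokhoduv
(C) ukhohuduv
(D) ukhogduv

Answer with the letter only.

A

Attach definiteness indefinite og- → ogduv.
Attach case locative kh- → khogduv.
Attach noun class class IV u- → ukhogduv.
Apply epenthesis: ukhogduv → ukhogoduv.
So the correct form is ukhogoduv, option (A).
(D) ukhogduv is wrong: it fails to apply the sound rule(s).
(B) uogokhoduv is wrong: it has the affixes in the wrong order.
(C) ukhohuduv is wrong: it uses definite instead of indefinite for definiteness.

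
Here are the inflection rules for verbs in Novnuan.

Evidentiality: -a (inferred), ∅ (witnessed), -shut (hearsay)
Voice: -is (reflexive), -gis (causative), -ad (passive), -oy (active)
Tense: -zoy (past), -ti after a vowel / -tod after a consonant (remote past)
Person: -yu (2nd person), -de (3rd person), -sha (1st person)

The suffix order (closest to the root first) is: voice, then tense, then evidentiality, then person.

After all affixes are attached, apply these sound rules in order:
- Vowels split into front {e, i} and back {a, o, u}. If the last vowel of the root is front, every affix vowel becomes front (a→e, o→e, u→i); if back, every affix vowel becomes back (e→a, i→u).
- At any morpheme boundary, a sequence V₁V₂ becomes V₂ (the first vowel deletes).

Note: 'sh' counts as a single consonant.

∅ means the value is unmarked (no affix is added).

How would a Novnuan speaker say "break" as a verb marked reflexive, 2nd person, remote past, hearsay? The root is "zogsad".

Attach voice reflexive -is → zogsadis.
Attach tense remote past -tod (after consonant 's') → zogsadistod.
Attach evidentiality hearsay -shut → zogsadistodshut.
Attach person 2nd person -yu → zogsadistodshutyu.
Apply vowel harmony: zogsadistodshutyu → zogsadustodshutyu.
Vowel deletion: no change.

zogsadustodshutyu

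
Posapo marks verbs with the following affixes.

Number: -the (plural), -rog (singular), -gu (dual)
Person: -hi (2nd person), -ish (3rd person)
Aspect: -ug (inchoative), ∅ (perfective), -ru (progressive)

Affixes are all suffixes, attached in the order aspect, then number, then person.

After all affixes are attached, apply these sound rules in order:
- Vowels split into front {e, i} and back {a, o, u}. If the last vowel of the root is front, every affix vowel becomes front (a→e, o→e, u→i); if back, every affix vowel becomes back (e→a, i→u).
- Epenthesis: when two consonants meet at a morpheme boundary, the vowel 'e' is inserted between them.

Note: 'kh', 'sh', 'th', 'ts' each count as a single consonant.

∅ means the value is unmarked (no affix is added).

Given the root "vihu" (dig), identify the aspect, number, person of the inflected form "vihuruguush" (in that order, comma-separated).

Segment: vihu-ru-gu-ish.
aspect: -ru → progressive.
number: -gu → dual.
person: -ish → 3rd person.

progressive, dual, 3rd person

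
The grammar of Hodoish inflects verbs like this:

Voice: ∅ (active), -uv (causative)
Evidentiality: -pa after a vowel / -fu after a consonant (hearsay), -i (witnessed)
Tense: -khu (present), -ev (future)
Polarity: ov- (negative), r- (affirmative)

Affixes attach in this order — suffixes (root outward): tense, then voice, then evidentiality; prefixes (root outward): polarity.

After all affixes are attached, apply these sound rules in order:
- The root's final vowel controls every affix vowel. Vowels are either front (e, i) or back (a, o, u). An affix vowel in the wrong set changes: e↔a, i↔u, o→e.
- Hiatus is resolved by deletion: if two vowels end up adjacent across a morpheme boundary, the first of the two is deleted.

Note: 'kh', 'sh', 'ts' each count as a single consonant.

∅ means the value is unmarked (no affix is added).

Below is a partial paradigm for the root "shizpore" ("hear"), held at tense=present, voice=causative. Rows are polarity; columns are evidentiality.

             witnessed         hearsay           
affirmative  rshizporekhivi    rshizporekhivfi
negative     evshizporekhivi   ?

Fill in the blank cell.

Attach tense present -khu → shizporekhu.
Attach voice causative -uv → shizporekhuuv.
Attach polarity negative ov- → ovshizporekhuuv.
Attach evidentiality hearsay -fu (after consonant 'v') → ovshizporekhuuvfu.
Apply vowel harmony: ovshizporekhuuvfu → evshizporekhiivfi.
Apply vowel deletion: evshizporekhiivfi → evshizporekhivfi.

evshizporekhivfi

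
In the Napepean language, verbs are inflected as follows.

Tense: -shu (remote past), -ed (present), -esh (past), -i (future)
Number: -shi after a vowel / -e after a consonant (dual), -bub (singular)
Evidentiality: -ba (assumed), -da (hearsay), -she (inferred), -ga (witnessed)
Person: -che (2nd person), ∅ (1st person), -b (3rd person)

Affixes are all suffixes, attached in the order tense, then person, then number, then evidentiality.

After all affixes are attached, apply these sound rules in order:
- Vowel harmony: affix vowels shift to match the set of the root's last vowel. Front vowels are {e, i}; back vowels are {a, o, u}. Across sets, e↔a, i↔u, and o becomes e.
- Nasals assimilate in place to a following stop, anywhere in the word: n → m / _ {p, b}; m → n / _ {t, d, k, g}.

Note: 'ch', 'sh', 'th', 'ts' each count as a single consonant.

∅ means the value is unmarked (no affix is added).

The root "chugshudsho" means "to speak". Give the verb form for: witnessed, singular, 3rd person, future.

chugshudshoubbubga

Attach tense future -i → chugshudshoi.
Attach person 3rd person -b → chugshudshoib.
Attach number singular -bub → chugshudshoibbub.
Attach evidentiality witnessed -ga → chugshudshoibbubga.
Apply vowel harmony: chugshudshoibbubga → chugshudshoubbubga.
Nasal assimilation: no change.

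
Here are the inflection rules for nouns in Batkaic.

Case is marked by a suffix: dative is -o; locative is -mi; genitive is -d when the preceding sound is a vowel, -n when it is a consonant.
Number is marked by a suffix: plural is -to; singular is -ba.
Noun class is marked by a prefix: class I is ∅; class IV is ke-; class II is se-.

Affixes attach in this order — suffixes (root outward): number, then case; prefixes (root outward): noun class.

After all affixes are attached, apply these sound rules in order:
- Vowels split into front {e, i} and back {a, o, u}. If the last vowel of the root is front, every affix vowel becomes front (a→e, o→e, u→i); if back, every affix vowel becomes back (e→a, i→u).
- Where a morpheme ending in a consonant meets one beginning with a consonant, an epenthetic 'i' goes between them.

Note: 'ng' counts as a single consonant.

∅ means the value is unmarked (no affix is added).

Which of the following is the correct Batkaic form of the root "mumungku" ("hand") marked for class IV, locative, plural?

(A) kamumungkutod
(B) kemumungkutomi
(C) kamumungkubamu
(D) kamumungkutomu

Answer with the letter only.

D

Attach number plural -to → mumungkuto.
Attach noun class class IV ke- → kemumungkuto.
Attach case locative -mi → kemumungkutomi.
Apply vowel harmony: kemumungkutomi → kamumungkutomu.
Epenthesis: no change.
So the correct form is kamumungkutomu, option (D).
(A) kamumungkutod is wrong: it uses genitive instead of locative for case.
(C) kamumungkubamu is wrong: it uses singular instead of plural for number.
(B) kemumungkutomi is wrong: it fails to apply the sound rule(s).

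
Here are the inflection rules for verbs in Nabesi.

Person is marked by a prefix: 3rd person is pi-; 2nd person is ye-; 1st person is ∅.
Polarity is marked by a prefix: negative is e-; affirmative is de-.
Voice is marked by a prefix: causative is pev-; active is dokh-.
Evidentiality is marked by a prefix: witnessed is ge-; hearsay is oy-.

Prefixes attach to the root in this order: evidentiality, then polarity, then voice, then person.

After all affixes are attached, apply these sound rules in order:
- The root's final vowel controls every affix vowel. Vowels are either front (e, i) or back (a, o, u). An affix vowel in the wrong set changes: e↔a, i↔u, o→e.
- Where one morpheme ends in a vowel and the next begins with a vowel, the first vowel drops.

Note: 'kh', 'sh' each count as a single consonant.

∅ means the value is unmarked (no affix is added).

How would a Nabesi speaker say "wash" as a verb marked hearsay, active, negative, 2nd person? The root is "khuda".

Attach evidentiality hearsay oy- → oykhuda.
Attach polarity negative e- → eoykhuda.
Attach voice active dokh- → dokheoykhuda.
Attach person 2nd person ye- → yedokheoykhuda.
Apply vowel harmony: yedokheoykhuda → yadokhaoykhuda.
Apply vowel deletion: yadokhaoykhuda → yadokhoykhuda.

yadokhoykhuda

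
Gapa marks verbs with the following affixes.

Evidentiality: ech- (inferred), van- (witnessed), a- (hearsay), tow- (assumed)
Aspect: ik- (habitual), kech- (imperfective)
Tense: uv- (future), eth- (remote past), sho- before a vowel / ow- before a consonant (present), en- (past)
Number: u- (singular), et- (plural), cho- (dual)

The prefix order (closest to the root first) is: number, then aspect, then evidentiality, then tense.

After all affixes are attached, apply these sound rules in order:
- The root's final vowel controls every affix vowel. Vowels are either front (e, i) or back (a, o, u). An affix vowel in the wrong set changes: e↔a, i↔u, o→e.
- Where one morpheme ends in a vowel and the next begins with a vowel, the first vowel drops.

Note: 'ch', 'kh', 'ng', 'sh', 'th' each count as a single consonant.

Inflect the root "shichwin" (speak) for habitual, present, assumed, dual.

ewtewikcheshichwin

Attach number dual cho- → choshichwin.
Attach aspect habitual ik- → ikchoshichwin.
Attach evidentiality assumed tow- → towikchoshichwin.
Attach tense present ow- (before consonant 't') → owtowikchoshichwin.
Apply vowel harmony: owtowikchoshichwin → ewtewikcheshichwin.
Vowel deletion: no change.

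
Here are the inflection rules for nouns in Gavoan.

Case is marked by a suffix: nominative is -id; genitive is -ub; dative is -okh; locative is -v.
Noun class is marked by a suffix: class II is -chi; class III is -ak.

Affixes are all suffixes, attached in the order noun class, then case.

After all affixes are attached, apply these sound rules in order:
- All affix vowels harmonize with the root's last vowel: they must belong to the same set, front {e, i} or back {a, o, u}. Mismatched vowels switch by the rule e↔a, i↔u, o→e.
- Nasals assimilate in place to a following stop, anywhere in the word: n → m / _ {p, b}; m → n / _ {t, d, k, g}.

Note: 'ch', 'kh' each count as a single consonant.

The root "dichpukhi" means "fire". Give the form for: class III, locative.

dichpukhiekv

Attach noun class class III -ak → dichpukhiak.
Attach case locative -v → dichpukhiakv.
Apply vowel harmony: dichpukhiakv → dichpukhiekv.
Nasal assimilation: no change.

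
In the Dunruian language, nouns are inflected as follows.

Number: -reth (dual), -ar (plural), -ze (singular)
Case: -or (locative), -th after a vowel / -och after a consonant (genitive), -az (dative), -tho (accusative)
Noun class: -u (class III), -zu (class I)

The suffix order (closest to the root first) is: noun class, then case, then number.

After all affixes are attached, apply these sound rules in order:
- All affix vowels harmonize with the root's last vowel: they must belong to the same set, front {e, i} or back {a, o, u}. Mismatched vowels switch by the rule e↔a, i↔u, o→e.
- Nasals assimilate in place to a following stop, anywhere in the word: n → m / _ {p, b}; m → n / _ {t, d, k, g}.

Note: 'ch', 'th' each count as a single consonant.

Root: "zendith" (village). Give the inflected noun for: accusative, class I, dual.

zendithzithereth

Attach noun class class I -zu → zendithzu.
Attach case accusative -tho → zendithzutho.
Attach number dual -reth → zendithzuthoreth.
Apply vowel harmony: zendithzuthoreth → zendithzithereth.
Nasal assimilation: no change.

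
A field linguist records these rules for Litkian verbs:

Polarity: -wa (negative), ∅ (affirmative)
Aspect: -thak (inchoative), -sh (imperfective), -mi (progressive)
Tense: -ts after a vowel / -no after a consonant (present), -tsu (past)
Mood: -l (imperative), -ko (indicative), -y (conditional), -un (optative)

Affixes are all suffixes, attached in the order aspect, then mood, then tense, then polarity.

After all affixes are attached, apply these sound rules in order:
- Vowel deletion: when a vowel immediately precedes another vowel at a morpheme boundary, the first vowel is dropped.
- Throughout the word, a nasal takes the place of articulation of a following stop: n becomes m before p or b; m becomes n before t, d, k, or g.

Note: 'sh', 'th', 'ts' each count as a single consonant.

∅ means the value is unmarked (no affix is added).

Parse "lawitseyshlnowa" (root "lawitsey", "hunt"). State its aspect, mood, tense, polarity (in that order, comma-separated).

imperfective, imperative, present, negative

Segment: lawitsey-sh-l-no-wa.
aspect: -sh → imperfective.
mood: -l → imperative.
tense: -ts/no → present.
polarity: -wa → negative.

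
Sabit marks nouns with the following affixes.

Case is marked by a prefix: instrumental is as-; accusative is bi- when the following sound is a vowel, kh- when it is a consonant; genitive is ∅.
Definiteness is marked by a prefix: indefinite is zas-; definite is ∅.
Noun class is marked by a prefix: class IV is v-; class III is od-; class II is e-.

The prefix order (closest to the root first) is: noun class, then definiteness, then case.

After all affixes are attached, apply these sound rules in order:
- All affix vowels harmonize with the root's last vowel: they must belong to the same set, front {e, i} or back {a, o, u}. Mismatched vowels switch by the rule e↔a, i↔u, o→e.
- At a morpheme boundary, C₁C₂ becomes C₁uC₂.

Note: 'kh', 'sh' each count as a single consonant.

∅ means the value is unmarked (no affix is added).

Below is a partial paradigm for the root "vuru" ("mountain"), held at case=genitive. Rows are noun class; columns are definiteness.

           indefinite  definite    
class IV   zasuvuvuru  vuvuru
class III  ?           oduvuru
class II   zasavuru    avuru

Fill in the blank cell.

Attach noun class class III od- → odvuru.
Attach definiteness indefinite zas- → zasodvuru.
case = genitive: zero marking, form stays zasodvuru.
Vowel harmony: no change.
Apply epenthesis: zasodvuru → zasoduvuru.

zasoduvuru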